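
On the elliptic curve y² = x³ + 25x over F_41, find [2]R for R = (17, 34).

(5, 39)

tangent at (17, 34): λ = (3·17² + 25)/(2·34) ≡ 31/27. 27⁻¹ ≡ 38 (mod 41), so λ ≡ 31·38 ≡ 30.
  x = λ² - 17 - 17 = 900 - 34 ≡ 5; y = λ·(17 - 5) - 34 ≡ 39. → (5, 39)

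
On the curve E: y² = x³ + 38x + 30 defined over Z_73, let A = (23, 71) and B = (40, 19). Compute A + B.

(9, 15)

(23, 71) + (40, 19). λ = (19 - 71)/(40 - 23) ≡ 21/17 mod 73. 17⁻¹ ≡ 43 (mod 73), so λ ≡ 27.
  x = λ² - 23 - 40 = 729 - 63 ≡ 9; y = λ·(23 - 9) - 71 ≡ 15. → (9, 15)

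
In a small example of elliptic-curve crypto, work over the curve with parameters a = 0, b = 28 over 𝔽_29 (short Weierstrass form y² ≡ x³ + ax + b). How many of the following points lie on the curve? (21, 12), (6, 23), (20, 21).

(21, 12): 12² ≡ 28, rhs ≡ 9 → off.
(6, 23): 23² ≡ 7, rhs ≡ 12 → off.
(20, 21): 21² ≡ 6, rhs ≡ 24 → off.

0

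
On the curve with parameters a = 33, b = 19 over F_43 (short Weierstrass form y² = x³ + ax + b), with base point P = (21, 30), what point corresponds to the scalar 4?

Repeated addition: build up to 4P.
2P: tangent at (21, 30): λ = (3·21² + 33)/(2·30) ≡ 23/17. 17⁻¹ ≡ 38 (mod 43), so λ ≡ 23·38 ≡ 14.
  x = λ² - 21 - 21 = 196 - 42 ≡ 25; y = λ·(21 - 25) - 30 ≡ 0. → (25, 0)
3P: (25, 0) + (21, 30). λ = (30 - 0)/(21 - 25) ≡ 30/39 mod 43. 39⁻¹ ≡ 32 (mod 43) since 39·32 = 1248 ≡ 1, so λ ≡ 14.
  x = λ² - 25 - 21 = 196 - 46 ≡ 21; y = λ·(25 - 21) - 0 ≡ 13. → (21, 13)
4P: (21, 13) + (21, 30): same x and y₁ ≡ -y₂, so the sum is ∞.

O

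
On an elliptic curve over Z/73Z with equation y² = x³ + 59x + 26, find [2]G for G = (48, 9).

tangent at (48, 9): λ = (3·48² + 59)/(2·9) ≡ 36/18. 18⁻¹ ≡ 69 (mod 73), so λ ≡ 36·69 ≡ 2.
  x = λ² - 48 - 48 = 4 - 96 ≡ 54; y = λ·(48 - 54) - 9 ≡ 52. → (54, 52)

(54, 52)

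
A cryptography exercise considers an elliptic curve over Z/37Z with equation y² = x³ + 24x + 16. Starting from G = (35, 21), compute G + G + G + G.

Repeated addition: build up to 4G.
2G: tangent at (35, 21): λ = (3·35² + 24)/(2·21) ≡ 36/5. 5⁻¹ ≡ 15 (mod 37), so λ ≡ 36·15 ≡ 22.
  x = λ² - 35 - 35 = 484 - 70 ≡ 7; y = λ·(35 - 7) - 21 ≡ 3. → (7, 3)
3G: (7, 3) + (35, 21). λ = (21 - 3)/(35 - 7) ≡ 18/28 mod 37. 28⁻¹ ≡ 4 (mod 37) since 28·4 = 112 ≡ 1, so λ ≡ 35.
  x = λ² - 7 - 35 = 1225 - 42 ≡ 36; y = λ·(7 - 36) - 3 ≡ 18. → (36, 18)
4G: (36, 18) + (35, 21). λ = (21 - 18)/(35 - 36) ≡ 3/36 mod 37. 36⁻¹ ≡ 36 (mod 37), so λ ≡ 34.
  x = λ² - 36 - 35 = 1156 - 71 ≡ 12; y = λ·(36 - 12) - 18 ≡ 21. → (12, 21)

(12, 21)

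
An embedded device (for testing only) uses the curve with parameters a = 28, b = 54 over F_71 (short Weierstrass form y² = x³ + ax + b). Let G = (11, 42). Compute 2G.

tangent at (11, 42): λ = (3·11² + 28)/(2·42) ≡ 36/13. 13⁻¹ ≡ 11 (mod 71), so λ ≡ 36·11 ≡ 41.
  x = λ² - 11 - 11 = 1681 - 22 ≡ 26; y = λ·(11 - 26) - 42 ≡ 53. → (26, 53)

(26, 53)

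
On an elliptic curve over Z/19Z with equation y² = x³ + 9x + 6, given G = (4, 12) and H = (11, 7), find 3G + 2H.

First 3G:
Repeated addition: build up to 3G.
2G: tangent at (4, 12): λ = (3·4² + 9)/(2·12) ≡ 0/5. 5⁻¹ ≡ 4 (mod 19), so λ ≡ 0·4 ≡ 0.
  x = λ² - 4 - 4 = 0 - 8 ≡ 11; y = λ·(4 - 11) - 12 ≡ 7. → (11, 7)
3G: (11, 7) + (4, 12). λ = (12 - 7)/(4 - 11) ≡ 5/12 mod 19. 12⁻¹ ≡ 8 (mod 19), so λ ≡ 2.
  x = λ² - 11 - 4 = 4 - 15 ≡ 8; y = λ·(11 - 8) - 7 ≡ 18. → (8, 18)
3G = (8, 18).
Next 2H:
Repeated addition: build up to 2H.
2H: tangent at (11, 7): λ = (3·11² + 9)/(2·7) ≡ 11/14. 14⁻¹ ≡ 15 (mod 19), so λ ≡ 11·15 ≡ 13.
  x = λ² - 11 - 11 = 169 - 22 ≡ 14; y = λ·(11 - 14) - 7 ≡ 11. → (14, 11)
2H = (14, 11).
Finally 3G + 2H:
(8, 18) + (14, 11). λ = (11 - 18)/(14 - 8) ≡ 12/6 mod 19. 6⁻¹ ≡ 16 (mod 19) since 6·16 = 96 ≡ 1, so λ ≡ 2.
  x = λ² - 8 - 14 = 4 - 22 ≡ 1; y = λ·(8 - 1) - 18 ≡ 15. → (1, 15)

(1, 15)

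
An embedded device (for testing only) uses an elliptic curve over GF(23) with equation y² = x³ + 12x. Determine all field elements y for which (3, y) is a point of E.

none

x³ + 12x + 0 = 63 ≡ 17 (mod 23).
17 is a non-residue mod 23; no y exists.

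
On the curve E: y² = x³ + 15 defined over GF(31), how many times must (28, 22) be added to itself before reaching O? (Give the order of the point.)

2P: tangent at (28, 22): λ = (3·28² + 0)/(2·22) ≡ 27/13. 13⁻¹ ≡ 12 (mod 31) since 13·12 = 156 ≡ 1, so λ ≡ 27·12 ≡ 14.
  x = λ² - 28 - 28 = 196 - 56 ≡ 16; y = λ·(28 - 16) - 22 ≡ 22. → (16, 22)
3P: (16, 22) + (28, 22). λ = (22 - 22)/(28 - 16) ≡ 0/12 mod 31. 12⁻¹ ≡ 13 (mod 31), so λ ≡ 0.
  x = λ² - 16 - 28 = 0 - 44 ≡ 18; y = λ·(16 - 18) - 22 ≡ 9. → (18, 9)
4P: (18, 9) + (28, 22). λ = (22 - 9)/(28 - 18) ≡ 13/10 mod 31. 10⁻¹ ≡ 28 (mod 31), so λ ≡ 23.
  x = λ² - 18 - 28 = 529 - 46 ≡ 18; y = λ·(18 - 18) - 9 ≡ 22. → (18, 22)
5P: (18, 22) + (28, 22). λ = (22 - 22)/(28 - 18) ≡ 0/10 mod 31. 10⁻¹ ≡ 28 (mod 31) since 10·28 = 280 ≡ 1, so λ ≡ 0.
  x = λ² - 18 - 28 = 0 - 46 ≡ 16; y = λ·(18 - 16) - 22 ≡ 9. → (16, 9)
6P: (16, 9) + (28, 22). λ = (22 - 9)/(28 - 16) ≡ 13/12 mod 31. 12⁻¹ ≡ 13 (mod 31) since 12·13 = 156 ≡ 1, so λ ≡ 14.
  x = λ² - 16 - 28 = 196 - 44 ≡ 28; y = λ·(16 - 28) - 9 ≡ 9. → (28, 9)
7P: (28, 9) + (28, 22): same x and y₁ ≡ -y₂, so the sum is O.
7P = O, so the order is 7.

7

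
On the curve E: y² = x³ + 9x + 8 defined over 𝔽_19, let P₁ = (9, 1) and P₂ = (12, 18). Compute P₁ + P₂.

(9, 1) + (12, 18). λ = (18 - 1)/(12 - 9) ≡ 17/3 mod 19. 3⁻¹ ≡ 13 (mod 19), so λ ≡ 12.
  x = λ² - 9 - 12 = 144 - 21 ≡ 9; y = λ·(9 - 9) - 1 ≡ 18. → (9, 18)

(9, 18)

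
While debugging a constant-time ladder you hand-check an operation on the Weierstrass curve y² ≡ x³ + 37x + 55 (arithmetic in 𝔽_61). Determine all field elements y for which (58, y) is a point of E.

10, 51

x³ + 37x + 55 = 197313 ≡ 39 (mod 61).
Square roots of 39 mod 61: 10 and 51 (since 10² = 100 ≡ 39).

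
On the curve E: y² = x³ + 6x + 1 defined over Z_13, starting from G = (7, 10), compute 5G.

(0, 12)

Double-and-add on 5 = (101)₂. Start with G = (7, 10) for the leading 1-bit.
double: tangent at (7, 10): λ = (3·7² + 6)/(2·10) ≡ 10/7. 7⁻¹ ≡ 2 (mod 13), so λ ≡ 10·2 ≡ 7.
  x = λ² - 7 - 7 = 49 - 14 ≡ 9; y = λ·(7 - 9) - 10 ≡ 2. → (9, 2)
double: tangent at (9, 2): λ = (3·9² + 6)/(2·2) ≡ 2/4. 4⁻¹ ≡ 10 (mod 13), so λ ≡ 2·10 ≡ 7.
  x = λ² - 9 - 9 = 49 - 18 ≡ 5; y = λ·(9 - 5) - 2 ≡ 0. → (5, 0)
add G: (5, 0) + (7, 10). λ = (10 - 0)/(7 - 5) ≡ 10/2 mod 13. 2⁻¹ ≡ 7 (mod 13) since 2·7 = 14 ≡ 1, so λ ≡ 5.
  x = λ² - 5 - 7 = 25 - 12 ≡ 0; y = λ·(5 - 0) - 0 ≡ 12. → (0, 12)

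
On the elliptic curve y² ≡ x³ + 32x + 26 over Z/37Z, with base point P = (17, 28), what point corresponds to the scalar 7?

Double-and-add on 7 = (111)₂. Start with P = (17, 28) for the leading 1-bit.
double: tangent at (17, 28): λ = (3·17² + 32)/(2·28) ≡ 11/19. 19⁻¹ ≡ 2 (mod 37), so λ ≡ 11·2 ≡ 22.
  x = λ² - 17 - 17 = 484 - 34 ≡ 6; y = λ·(17 - 6) - 28 ≡ 29. → (6, 29)
add P: (6, 29) + (17, 28). λ = (28 - 29)/(17 - 6) ≡ 36/11 mod 37. 11⁻¹ ≡ 27 (mod 37), so λ ≡ 10.
  x = λ² - 6 - 17 = 100 - 23 ≡ 3; y = λ·(6 - 3) - 29 ≡ 1. → (3, 1)
double: tangent at (3, 1): λ = (3·3² + 32)/(2·1) ≡ 22/2. 2⁻¹ ≡ 19 (mod 37) since 2·19 = 38 ≡ 1, so λ ≡ 22·19 ≡ 11.
  x = λ² - 3 - 3 = 121 - 6 ≡ 4; y = λ·(3 - 4) - 1 ≡ 25. → (4, 25)
add P: (4, 25) + (17, 28). λ = (28 - 25)/(17 - 4) ≡ 3/13 mod 37. 13⁻¹ ≡ 20 (mod 37), so λ ≡ 23.
  x = λ² - 4 - 17 = 529 - 21 ≡ 27; y = λ·(4 - 27) - 25 ≡ 1. → (27, 1)

(27, 1)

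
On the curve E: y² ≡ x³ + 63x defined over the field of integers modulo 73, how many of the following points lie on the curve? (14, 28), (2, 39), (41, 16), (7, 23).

2

(14, 28): 28² ≡ 54, rhs ≡ 49 → off.
(2, 39): 39² ≡ 61, rhs ≡ 61 → on.
(41, 16): 16² ≡ 37, rhs ≡ 37 → on.
(7, 23): 23² ≡ 18, rhs ≡ 54 → off.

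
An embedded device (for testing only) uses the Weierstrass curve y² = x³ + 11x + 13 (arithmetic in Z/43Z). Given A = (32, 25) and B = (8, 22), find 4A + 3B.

(13, 17)

First 4A:
Double-and-add on 4 = (100)₂. Start with A = (32, 25) for the leading 1-bit.
double: tangent at (32, 25): λ = (3·32² + 11)/(2·25) ≡ 30/7. 7⁻¹ ≡ 37 (mod 43) since 7·37 = 259 ≡ 1, so λ ≡ 30·37 ≡ 35.
  x = λ² - 32 - 32 = 1225 - 64 ≡ 0; y = λ·(32 - 0) - 25 ≡ 20. → (0, 20)
double: tangent at (0, 20): λ = (3·0² + 11)/(2·20) ≡ 11/40. 40⁻¹ ≡ 14 (mod 43), so λ ≡ 11·14 ≡ 25.
  x = λ² - 0 - 0 = 625 - 0 ≡ 23; y = λ·(0 - 23) - 20 ≡ 7. → (23, 7)
4A = (23, 7).
Next 3B:
Repeated addition: build up to 3B.
2B: tangent at (8, 22): λ = (3·8² + 11)/(2·22) ≡ 31/1. 1⁻¹ ≡ 1 (mod 43) since 1·1 = 1 ≡ 1, so λ ≡ 31·1 ≡ 31.
  x = λ² - 8 - 8 = 961 - 16 ≡ 42; y = λ·(8 - 42) - 22 ≡ 42. → (42, 42)
3B: (42, 42) + (8, 22). λ = (22 - 42)/(8 - 42) ≡ 23/9 mod 43. 9⁻¹ ≡ 24 (mod 43), so λ ≡ 36.
  x = λ² - 42 - 8 = 1296 - 50 ≡ 42; y = λ·(42 - 42) - 42 ≡ 1. → (42, 1)
3B = (42, 1).
Finally 4A + 3B:
(23, 7) + (42, 1). λ = (1 - 7)/(42 - 23) ≡ 37/19 mod 43. 19⁻¹ ≡ 34 (mod 43), so λ ≡ 11.
  x = λ² - 23 - 42 = 121 - 65 ≡ 13; y = λ·(23 - 13) - 7 ≡ 17. → (13, 17)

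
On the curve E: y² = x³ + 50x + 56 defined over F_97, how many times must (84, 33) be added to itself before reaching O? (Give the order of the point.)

9

2P: tangent at (84, 33): λ = (3·84² + 50)/(2·33) ≡ 72/66. 66⁻¹ ≡ 25 (mod 97), so λ ≡ 72·25 ≡ 54.
  x = λ² - 84 - 84 = 2916 - 168 ≡ 32; y = λ·(84 - 32) - 33 ≡ 59. → (32, 59)
3P: (32, 59) + (84, 33). λ = (33 - 59)/(84 - 32) ≡ 71/52 mod 97. 52⁻¹ ≡ 28 (mod 97) since 52·28 = 1456 ≡ 1, so λ ≡ 48.
  x = λ² - 32 - 84 = 2304 - 116 ≡ 54; y = λ·(32 - 54) - 59 ≡ 49. → (54, 49)
4P: (54, 49) + (84, 33). λ = (33 - 49)/(84 - 54) ≡ 81/30 mod 97. 30⁻¹ ≡ 55 (mod 97), so λ ≡ 90.
  x = λ² - 54 - 84 = 8100 - 138 ≡ 8; y = λ·(54 - 8) - 49 ≡ 17. → (8, 17)
5P: (8, 17) + (84, 33). λ = (33 - 17)/(84 - 8) ≡ 16/76 mod 97. 76⁻¹ ≡ 60 (mod 97) since 76·60 = 4560 ≡ 1, so λ ≡ 87.
  x = λ² - 8 - 84 = 7569 - 92 ≡ 8; y = λ·(8 - 8) - 17 ≡ 80. → (8, 80)
6P: (8, 80) + (84, 33). λ = (33 - 80)/(84 - 8) ≡ 50/76 mod 97. 76⁻¹ ≡ 60 (mod 97), so λ ≡ 90.
  x = λ² - 8 - 84 = 8100 - 92 ≡ 54; y = λ·(8 - 54) - 80 ≡ 48. → (54, 48)
7P: (54, 48) + (84, 33). λ = (33 - 48)/(84 - 54) ≡ 82/30 mod 97. 30⁻¹ ≡ 55 (mod 97), so λ ≡ 48.
  x = λ² - 54 - 84 = 2304 - 138 ≡ 32; y = λ·(54 - 32) - 48 ≡ 38. → (32, 38)
8P: (32, 38) + (84, 33). λ = (33 - 38)/(84 - 32) ≡ 92/52 mod 97. 52⁻¹ ≡ 28 (mod 97) since 52·28 = 1456 ≡ 1, so λ ≡ 54.
  x = λ² - 32 - 84 = 2916 - 116 ≡ 84; y = λ·(32 - 84) - 38 ≡ 64. → (84, 64)
9P: (84, 64) + (84, 33): same x and y₁ ≡ -y₂, so the sum is O.
9P = O, so the order is 9.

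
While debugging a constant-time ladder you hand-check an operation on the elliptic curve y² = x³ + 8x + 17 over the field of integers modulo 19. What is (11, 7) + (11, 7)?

(1, 11)

tangent at (11, 7): λ = (3·11² + 8)/(2·7) ≡ 10/14. 14⁻¹ ≡ 15 (mod 19) since 14·15 = 210 ≡ 1, so λ ≡ 10·15 ≡ 17.
  x = λ² - 11 - 11 = 289 - 22 ≡ 1; y = λ·(11 - 1) - 7 ≡ 11. → (1, 11)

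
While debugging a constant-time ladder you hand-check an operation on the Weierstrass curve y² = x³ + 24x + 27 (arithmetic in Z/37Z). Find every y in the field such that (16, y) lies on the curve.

17, 20

x³ + 24x + 27 = 4507 ≡ 30 (mod 37).
Square roots of 30 mod 37: 17 and 20 (since 17² = 289 ≡ 30).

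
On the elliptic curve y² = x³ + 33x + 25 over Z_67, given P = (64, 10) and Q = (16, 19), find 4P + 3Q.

(60, 56)

First 4P:
Double-and-add on 4 = (100)₂. Start with P = (64, 10) for the leading 1-bit.
double: tangent at (64, 10): λ = (3·64² + 33)/(2·10) ≡ 60/20. 20⁻¹ ≡ 57 (mod 67) since 20·57 = 1140 ≡ 1, so λ ≡ 60·57 ≡ 3.
  x = λ² - 64 - 64 = 9 - 128 ≡ 15; y = λ·(64 - 15) - 10 ≡ 3. → (15, 3)
double: tangent at (15, 3): λ = (3·15² + 33)/(2·3) ≡ 38/6. 6⁻¹ ≡ 56 (mod 67), so λ ≡ 38·56 ≡ 51.
  x = λ² - 15 - 15 = 2601 - 30 ≡ 25; y = λ·(15 - 25) - 3 ≡ 23. → (25, 23)
4P = (25, 23).
Next 3Q:
Repeated addition: build up to 3Q.
2Q: tangent at (16, 19): λ = (3·16² + 33)/(2·19) ≡ 64/38. 38⁻¹ ≡ 30 (mod 67), so λ ≡ 64·30 ≡ 44.
  x = λ² - 16 - 16 = 1936 - 32 ≡ 28; y = λ·(16 - 28) - 19 ≡ 56. → (28, 56)
3Q: (28, 56) + (16, 19). λ = (19 - 56)/(16 - 28) ≡ 30/55 mod 67. 55⁻¹ ≡ 39 (mod 67), so λ ≡ 31.
  x = λ² - 28 - 16 = 961 - 44 ≡ 46; y = λ·(28 - 46) - 56 ≡ 56. → (46, 56)
3Q = (46, 56).
Finally 4P + 3Q:
(25, 23) + (46, 56). λ = (56 - 23)/(46 - 25) ≡ 33/21 mod 67. 21⁻¹ ≡ 16 (mod 67), so λ ≡ 59.
  x = λ² - 25 - 46 = 3481 - 71 ≡ 60; y = λ·(25 - 60) - 23 ≡ 56. → (60, 56)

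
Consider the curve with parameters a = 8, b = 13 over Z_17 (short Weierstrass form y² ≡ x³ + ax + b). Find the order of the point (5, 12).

2P: tangent at (5, 12): λ = (3·5² + 8)/(2·12) ≡ 15/7. 7⁻¹ ≡ 5 (mod 17) since 7·5 = 35 ≡ 1, so λ ≡ 15·5 ≡ 7.
  x = λ² - 5 - 5 = 49 - 10 ≡ 5; y = λ·(5 - 5) - 12 ≡ 5. → (5, 5)
3P: (5, 5) + (5, 12): same x and y₁ ≡ -y₂, so the sum is O.
3P = O, so the order is 3.

3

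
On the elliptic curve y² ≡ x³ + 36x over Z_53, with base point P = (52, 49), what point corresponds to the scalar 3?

(24, 22)

Repeated addition: build up to 3P.
2P: tangent at (52, 49): λ = (3·52² + 36)/(2·49) ≡ 39/45. 45⁻¹ ≡ 33 (mod 53) since 45·33 = 1485 ≡ 1, so λ ≡ 39·33 ≡ 15.
  x = λ² - 52 - 52 = 225 - 104 ≡ 15; y = λ·(52 - 15) - 49 ≡ 29. → (15, 29)
3P: (15, 29) + (52, 49). λ = (49 - 29)/(52 - 15) ≡ 20/37 mod 53. 37⁻¹ ≡ 43 (mod 53), so λ ≡ 12.
  x = λ² - 15 - 52 = 144 - 67 ≡ 24; y = λ·(15 - 24) - 29 ≡ 22. → (24, 22)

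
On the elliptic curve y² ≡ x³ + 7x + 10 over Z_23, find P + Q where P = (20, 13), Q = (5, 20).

(20, 13) + (5, 20). λ = (20 - 13)/(5 - 20) ≡ 7/8 mod 23. 8⁻¹ ≡ 3 (mod 23), so λ ≡ 21.
  x = λ² - 20 - 5 = 441 - 25 ≡ 2; y = λ·(20 - 2) - 13 ≡ 20. → (2, 20)

(2, 20)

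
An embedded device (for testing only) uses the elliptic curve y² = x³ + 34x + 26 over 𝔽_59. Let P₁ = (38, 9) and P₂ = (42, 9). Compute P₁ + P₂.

(38, 9) + (42, 9). λ = (9 - 9)/(42 - 38) ≡ 0/4 mod 59. 4⁻¹ ≡ 15 (mod 59) since 4·15 = 60 ≡ 1, so λ ≡ 0.
  x = λ² - 38 - 42 = 0 - 80 ≡ 38; y = λ·(38 - 38) - 9 ≡ 50. → (38, 50)

(38, 50)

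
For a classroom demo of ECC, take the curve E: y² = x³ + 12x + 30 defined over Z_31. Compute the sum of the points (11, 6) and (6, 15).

(11, 6) + (6, 15). λ = (15 - 6)/(6 - 11) ≡ 9/26 mod 31. 26⁻¹ ≡ 6 (mod 31) since 26·6 = 156 ≡ 1, so λ ≡ 23.
  x = λ² - 11 - 6 = 529 - 17 ≡ 16; y = λ·(11 - 16) - 6 ≡ 3. → (16, 3)

(16, 3)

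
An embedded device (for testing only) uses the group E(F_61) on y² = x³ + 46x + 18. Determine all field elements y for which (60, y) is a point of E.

x³ + 46x + 18 = 218778 ≡ 32 (mod 61).
32 is a non-residue mod 61; no y exists.

none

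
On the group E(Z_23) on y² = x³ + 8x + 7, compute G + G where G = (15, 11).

(19, 7)

tangent at (15, 11): λ = (3·15² + 8)/(2·11) ≡ 16/22. 22⁻¹ ≡ 22 (mod 23), so λ ≡ 16·22 ≡ 7.
  x = λ² - 15 - 15 = 49 - 30 ≡ 19; y = λ·(15 - 19) - 11 ≡ 7. → (19, 7)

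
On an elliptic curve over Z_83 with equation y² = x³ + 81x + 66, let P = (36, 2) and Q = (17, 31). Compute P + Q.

(36, 2) + (17, 31). λ = (31 - 2)/(17 - 36) ≡ 29/64 mod 83. 64⁻¹ ≡ 48 (mod 83) since 64·48 = 3072 ≡ 1, so λ ≡ 64.
  x = λ² - 36 - 17 = 4096 - 53 ≡ 59; y = λ·(36 - 59) - 2 ≡ 20. → (59, 20)

(59, 20)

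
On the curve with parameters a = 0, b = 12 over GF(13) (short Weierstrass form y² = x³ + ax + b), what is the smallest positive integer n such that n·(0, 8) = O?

2P: tangent at (0, 8): λ = (3·0² + 0)/(2·8) ≡ 0/3. 3⁻¹ ≡ 9 (mod 13), so λ ≡ 0·9 ≡ 0.
  x = λ² - 0 - 0 = 0 - 0 ≡ 0; y = λ·(0 - 0) - 8 ≡ 5. → (0, 5)
3P: (0, 5) + (0, 8): same x and y₁ ≡ -y₂, so the sum is O.
3P = O, so the order is 3.

3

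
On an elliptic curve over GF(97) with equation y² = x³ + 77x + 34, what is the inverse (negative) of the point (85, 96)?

(85, 1)

-(85, 96) = (85, -96 mod 97) = (85, 1).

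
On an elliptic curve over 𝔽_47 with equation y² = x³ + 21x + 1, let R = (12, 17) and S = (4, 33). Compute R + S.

(12, 17) + (4, 33). λ = (33 - 17)/(4 - 12) ≡ 16/39 mod 47. 39⁻¹ ≡ 41 (mod 47), so λ ≡ 45.
  x = λ² - 12 - 4 = 2025 - 16 ≡ 35; y = λ·(12 - 35) - 17 ≡ 29. → (35, 29)

(35, 29)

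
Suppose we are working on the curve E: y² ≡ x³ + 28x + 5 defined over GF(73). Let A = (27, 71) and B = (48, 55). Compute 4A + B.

(68, 18)

First 4A:
Double-and-add on 4 = (100)₂. Start with A = (27, 71) for the leading 1-bit.
double: tangent at (27, 71): λ = (3·27² + 28)/(2·71) ≡ 25/69. 69⁻¹ ≡ 18 (mod 73), so λ ≡ 25·18 ≡ 12.
  x = λ² - 27 - 27 = 144 - 54 ≡ 17; y = λ·(27 - 17) - 71 ≡ 49. → (17, 49)
double: tangent at (17, 49): λ = (3·17² + 28)/(2·49) ≡ 19/25. 25⁻¹ ≡ 38 (mod 73) since 25·38 = 950 ≡ 1, so λ ≡ 19·38 ≡ 65.
  x = λ² - 17 - 17 = 4225 - 34 ≡ 30; y = λ·(17 - 30) - 49 ≡ 55. → (30, 55)
4A = (30, 55).
Finally 4A + B:
(30, 55) + (48, 55). λ = (55 - 55)/(48 - 30) ≡ 0/18 mod 73. 18⁻¹ ≡ 69 (mod 73), so λ ≡ 0.
  x = λ² - 30 - 48 = 0 - 78 ≡ 68; y = λ·(30 - 68) - 55 ≡ 18. → (68, 18)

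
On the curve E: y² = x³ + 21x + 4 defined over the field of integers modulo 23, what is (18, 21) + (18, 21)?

(11, 18)

tangent at (18, 21): λ = (3·18² + 21)/(2·21) ≡ 4/19. 19⁻¹ ≡ 17 (mod 23), so λ ≡ 4·17 ≡ 22.
  x = λ² - 18 - 18 = 484 - 36 ≡ 11; y = λ·(18 - 11) - 21 ≡ 18. → (11, 18)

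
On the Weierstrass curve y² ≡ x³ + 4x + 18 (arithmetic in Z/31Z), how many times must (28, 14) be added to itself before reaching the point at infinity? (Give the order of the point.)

7

2P: tangent at (28, 14): λ = (3·28² + 4)/(2·14) ≡ 0/28. 28⁻¹ ≡ 10 (mod 31), so λ ≡ 0·10 ≡ 0.
  x = λ² - 28 - 28 = 0 - 56 ≡ 6; y = λ·(28 - 6) - 14 ≡ 17. → (6, 17)
3P: (6, 17) + (28, 14). λ = (14 - 17)/(28 - 6) ≡ 28/22 mod 31. 22⁻¹ ≡ 24 (mod 31), so λ ≡ 21.
  x = λ² - 6 - 28 = 441 - 34 ≡ 4; y = λ·(6 - 4) - 17 ≡ 25. → (4, 25)
4P: (4, 25) + (28, 14). λ = (14 - 25)/(28 - 4) ≡ 20/24 mod 31. 24⁻¹ ≡ 22 (mod 31) since 24·22 = 528 ≡ 1, so λ ≡ 6.
  x = λ² - 4 - 28 = 36 - 32 ≡ 4; y = λ·(4 - 4) - 25 ≡ 6. → (4, 6)
5P: (4, 6) + (28, 14). λ = (14 - 6)/(28 - 4) ≡ 8/24 mod 31. 24⁻¹ ≡ 22 (mod 31) since 24·22 = 528 ≡ 1, so λ ≡ 21.
  x = λ² - 4 - 28 = 441 - 32 ≡ 6; y = λ·(4 - 6) - 6 ≡ 14. → (6, 14)
6P: (6, 14) + (28, 14). λ = (14 - 14)/(28 - 6) ≡ 0/22 mod 31. 22⁻¹ ≡ 24 (mod 31) since 22·24 = 528 ≡ 1, so λ ≡ 0.
  x = λ² - 6 - 28 = 0 - 34 ≡ 28; y = λ·(6 - 28) - 14 ≡ 17. → (28, 17)
7P: (28, 17) + (28, 14): same x and y₁ ≡ -y₂, so the sum is the point at infinity.
7P = the point at infinity, so the order is 7.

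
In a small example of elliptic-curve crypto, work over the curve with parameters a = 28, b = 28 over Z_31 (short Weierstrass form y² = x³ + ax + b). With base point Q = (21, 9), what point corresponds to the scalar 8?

Repeated addition: build up to 8Q.
2Q: tangent at (21, 9): λ = (3·21² + 28)/(2·9) ≡ 18/18. 18⁻¹ ≡ 19 (mod 31), so λ ≡ 18·19 ≡ 1.
  x = λ² - 21 - 21 = 1 - 42 ≡ 21; y = λ·(21 - 21) - 9 ≡ 22. → (21, 22)
3Q: (21, 22) + (21, 9): same x and y₁ ≡ -y₂, so the sum is the point at infinity.
4Q: the point at infinity + (21, 9) = (21, 9) (identity).
5Q: tangent at (21, 9): λ = (3·21² + 28)/(2·9) ≡ 18/18. 18⁻¹ ≡ 19 (mod 31) since 18·19 = 342 ≡ 1, so λ ≡ 18·19 ≡ 1.
  x = λ² - 21 - 21 = 1 - 42 ≡ 21; y = λ·(21 - 21) - 9 ≡ 22. → (21, 22)
6Q: (21, 22) + (21, 9): same x and y₁ ≡ -y₂, so the sum is the point at infinity.
7Q: the point at infinity + (21, 9) = (21, 9) (identity).
8Q: tangent at (21, 9): λ = (3·21² + 28)/(2·9) ≡ 18/18. 18⁻¹ ≡ 19 (mod 31), so λ ≡ 18·19 ≡ 1.
  x = λ² - 21 - 21 = 1 - 42 ≡ 21; y = λ·(21 - 21) - 9 ≡ 22. → (21, 22)

(21, 22)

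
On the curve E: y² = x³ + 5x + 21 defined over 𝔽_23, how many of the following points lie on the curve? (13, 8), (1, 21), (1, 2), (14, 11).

3

(13, 8): 8² ≡ 18, rhs ≡ 6 → off.
(1, 21): 21² ≡ 4, rhs ≡ 4 → on.
(1, 2): 2² ≡ 4, rhs ≡ 4 → on.
(14, 11): 11² ≡ 6, rhs ≡ 6 → on.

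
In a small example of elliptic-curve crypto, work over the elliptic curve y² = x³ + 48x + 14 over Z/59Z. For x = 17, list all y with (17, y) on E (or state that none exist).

16, 43

x³ + 48x + 14 = 5743 ≡ 20 (mod 59).
Square roots of 20 mod 59: 16 and 43 (since 16² = 256 ≡ 20).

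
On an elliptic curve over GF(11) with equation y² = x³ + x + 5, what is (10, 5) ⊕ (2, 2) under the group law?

(0, 7)

(10, 5) + (2, 2). λ = (2 - 5)/(2 - 10) ≡ 8/3 mod 11. 3⁻¹ ≡ 4 (mod 11) since 3·4 = 12 ≡ 1, so λ ≡ 10.
  x = λ² - 10 - 2 = 100 - 12 ≡ 0; y = λ·(10 - 0) - 5 ≡ 7. → (0, 7)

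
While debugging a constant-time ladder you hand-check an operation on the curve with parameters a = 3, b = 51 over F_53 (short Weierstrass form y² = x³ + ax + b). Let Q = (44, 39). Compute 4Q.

(31, 34)

Repeated addition: build up to 4Q.
2Q: tangent at (44, 39): λ = (3·44² + 3)/(2·39) ≡ 34/25. 25⁻¹ ≡ 17 (mod 53), so λ ≡ 34·17 ≡ 48.
  x = λ² - 44 - 44 = 2304 - 88 ≡ 43; y = λ·(44 - 43) - 39 ≡ 9. → (43, 9)
3Q: (43, 9) + (44, 39). λ = (39 - 9)/(44 - 43) ≡ 30/1 mod 53. 1⁻¹ ≡ 1 (mod 53), so λ ≡ 30.
  x = λ² - 43 - 44 = 900 - 87 ≡ 18; y = λ·(43 - 18) - 9 ≡ 52. → (18, 52)
4Q: (18, 52) + (44, 39). λ = (39 - 52)/(44 - 18) ≡ 40/26 mod 53. 26⁻¹ ≡ 51 (mod 53) since 26·51 = 1326 ≡ 1, so λ ≡ 26.
  x = λ² - 18 - 44 = 676 - 62 ≡ 31; y = λ·(18 - 31) - 52 ≡ 34. → (31, 34)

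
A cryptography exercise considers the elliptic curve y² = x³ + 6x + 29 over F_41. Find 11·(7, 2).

(19, 27)

Write G = (7, 2).
Repeated addition: build up to 11G.
2G: tangent at (7, 2): λ = (3·7² + 6)/(2·2) ≡ 30/4. 4⁻¹ ≡ 31 (mod 41), so λ ≡ 30·31 ≡ 28.
  x = λ² - 7 - 7 = 784 - 14 ≡ 32; y = λ·(7 - 32) - 2 ≡ 36. → (32, 36)
3G: (32, 36) + (7, 2). λ = (2 - 36)/(7 - 32) ≡ 7/16 mod 41. 16⁻¹ ≡ 18 (mod 41), so λ ≡ 3.
  x = λ² - 32 - 7 = 9 - 39 ≡ 11; y = λ·(32 - 11) - 36 ≡ 27. → (11, 27)
4G: (11, 27) + (7, 2). λ = (2 - 27)/(7 - 11) ≡ 16/37 mod 41. 37⁻¹ ≡ 10 (mod 41), so λ ≡ 37.
  x = λ² - 11 - 7 = 1369 - 18 ≡ 39; y = λ·(11 - 39) - 27 ≡ 3. → (39, 3)
5G: (39, 3) + (7, 2). λ = (2 - 3)/(7 - 39) ≡ 40/9 mod 41. 9⁻¹ ≡ 32 (mod 41) since 9·32 = 288 ≡ 1, so λ ≡ 9.
  x = λ² - 39 - 7 = 81 - 46 ≡ 35; y = λ·(39 - 35) - 3 ≡ 33. → (35, 33)
6G: (35, 33) + (7, 2). λ = (2 - 33)/(7 - 35) ≡ 10/13 mod 41. 13⁻¹ ≡ 19 (mod 41), so λ ≡ 26.
  x = λ² - 35 - 7 = 676 - 42 ≡ 19; y = λ·(35 - 19) - 33 ≡ 14. → (19, 14)
7G: (19, 14) + (7, 2). λ = (2 - 14)/(7 - 19) ≡ 29/29 mod 41. 29⁻¹ ≡ 17 (mod 41), so λ ≡ 1.
  x = λ² - 19 - 7 = 1 - 26 ≡ 16; y = λ·(19 - 16) - 14 ≡ 30. → (16, 30)
8G: (16, 30) + (7, 2). λ = (2 - 30)/(7 - 16) ≡ 13/32 mod 41. 32⁻¹ ≡ 9 (mod 41) since 32·9 = 288 ≡ 1, so λ ≡ 35.
  x = λ² - 16 - 7 = 1225 - 23 ≡ 13; y = λ·(16 - 13) - 30 ≡ 34. → (13, 34)
9G: (13, 34) + (7, 2). λ = (2 - 34)/(7 - 13) ≡ 9/35 mod 41. 35⁻¹ ≡ 34 (mod 41) since 35·34 = 1190 ≡ 1, so λ ≡ 19.
  x = λ² - 13 - 7 = 361 - 20 ≡ 13; y = λ·(13 - 13) - 34 ≡ 7. → (13, 7)
10G: (13, 7) + (7, 2). λ = (2 - 7)/(7 - 13) ≡ 36/35 mod 41. 35⁻¹ ≡ 34 (mod 41) since 35·34 = 1190 ≡ 1, so λ ≡ 35.
  x = λ² - 13 - 7 = 1225 - 20 ≡ 16; y = λ·(13 - 16) - 7 ≡ 11. → (16, 11)
11G: (16, 11) + (7, 2). λ = (2 - 11)/(7 - 16) ≡ 32/32 mod 41. 32⁻¹ ≡ 9 (mod 41), so λ ≡ 1.
  x = λ² - 16 - 7 = 1 - 23 ≡ 19; y = λ·(16 - 19) - 11 ≡ 27. → (19, 27)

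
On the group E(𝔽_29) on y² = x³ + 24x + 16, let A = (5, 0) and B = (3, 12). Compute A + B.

(5, 0) + (3, 12). λ = (12 - 0)/(3 - 5) ≡ 12/27 mod 29. 27⁻¹ ≡ 14 (mod 29) since 27·14 = 378 ≡ 1, so λ ≡ 23.
  x = λ² - 5 - 3 = 529 - 8 ≡ 28; y = λ·(5 - 28) - 0 ≡ 22. → (28, 22)

(28, 22)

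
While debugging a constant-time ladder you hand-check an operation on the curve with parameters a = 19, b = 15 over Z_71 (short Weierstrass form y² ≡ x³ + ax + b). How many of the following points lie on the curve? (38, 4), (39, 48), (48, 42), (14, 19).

1

(38, 4): 4² ≡ 16, rhs ≡ 16 → on.
(39, 48): 48² ≡ 32, rhs ≡ 9 → off.
(48, 42): 42² ≡ 60, rhs ≡ 49 → off.
(14, 19): 19² ≡ 6, rhs ≡ 43 → off.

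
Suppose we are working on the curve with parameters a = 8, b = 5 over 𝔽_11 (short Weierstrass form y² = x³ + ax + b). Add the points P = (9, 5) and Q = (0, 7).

(3, 1)

(9, 5) + (0, 7). λ = (7 - 5)/(0 - 9) ≡ 2/2 mod 11. 2⁻¹ ≡ 6 (mod 11), so λ ≡ 1.
  x = λ² - 9 - 0 = 1 - 9 ≡ 3; y = λ·(9 - 3) - 5 ≡ 1. → (3, 1)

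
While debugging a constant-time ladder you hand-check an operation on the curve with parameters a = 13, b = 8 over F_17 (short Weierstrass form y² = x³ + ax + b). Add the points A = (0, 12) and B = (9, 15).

(0, 12) + (9, 15). λ = (15 - 12)/(9 - 0) ≡ 3/9 mod 17. 9⁻¹ ≡ 2 (mod 17) since 9·2 = 18 ≡ 1, so λ ≡ 6.
  x = λ² - 0 - 9 = 36 - 9 ≡ 10; y = λ·(0 - 10) - 12 ≡ 13. → (10, 13)

(10, 13)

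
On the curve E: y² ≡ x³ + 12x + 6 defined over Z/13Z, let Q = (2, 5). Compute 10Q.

(7, 11)

Repeated addition: build up to 10Q.
2Q: tangent at (2, 5): λ = (3·2² + 12)/(2·5) ≡ 11/10. 10⁻¹ ≡ 4 (mod 13), so λ ≡ 11·4 ≡ 5.
  x = λ² - 2 - 2 = 25 - 4 ≡ 8; y = λ·(2 - 8) - 5 ≡ 4. → (8, 4)
3Q: (8, 4) + (2, 5). λ = (5 - 4)/(2 - 8) ≡ 1/7 mod 13. 7⁻¹ ≡ 2 (mod 13), so λ ≡ 2.
  x = λ² - 8 - 2 = 4 - 10 ≡ 7; y = λ·(8 - 7) - 4 ≡ 11. → (7, 11)
4Q: (7, 11) + (2, 5). λ = (5 - 11)/(2 - 7) ≡ 7/8 mod 13. 8⁻¹ ≡ 5 (mod 13) since 8·5 = 40 ≡ 1, so λ ≡ 9.
  x = λ² - 7 - 2 = 81 - 9 ≡ 7; y = λ·(7 - 7) - 11 ≡ 2. → (7, 2)
5Q: (7, 2) + (2, 5). λ = (5 - 2)/(2 - 7) ≡ 3/8 mod 13. 8⁻¹ ≡ 5 (mod 13) since 8·5 = 40 ≡ 1, so λ ≡ 2.
  x = λ² - 7 - 2 = 4 - 9 ≡ 8; y = λ·(7 - 8) - 2 ≡ 9. → (8, 9)
6Q: (8, 9) + (2, 5). λ = (5 - 9)/(2 - 8) ≡ 9/7 mod 13. 7⁻¹ ≡ 2 (mod 13), so λ ≡ 5.
  x = λ² - 8 - 2 = 25 - 10 ≡ 2; y = λ·(8 - 2) - 9 ≡ 8. → (2, 8)
7Q: (2, 8) + (2, 5): same x and y₁ ≡ -y₂, so the sum is the point at infinity.
8Q: the point at infinity + (2, 5) = (2, 5) (identity).
9Q: tangent at (2, 5): λ = (3·2² + 12)/(2·5) ≡ 11/10. 10⁻¹ ≡ 4 (mod 13) since 10·4 = 40 ≡ 1, so λ ≡ 11·4 ≡ 5.
  x = λ² - 2 - 2 = 25 - 4 ≡ 8; y = λ·(2 - 8) - 5 ≡ 4. → (8, 4)
10Q: (8, 4) + (2, 5). λ = (5 - 4)/(2 - 8) ≡ 1/7 mod 13. 7⁻¹ ≡ 2 (mod 13) since 7·2 = 14 ≡ 1, so λ ≡ 2.
  x = λ² - 8 - 2 = 4 - 10 ≡ 7; y = λ·(8 - 7) - 4 ≡ 11. → (7, 11)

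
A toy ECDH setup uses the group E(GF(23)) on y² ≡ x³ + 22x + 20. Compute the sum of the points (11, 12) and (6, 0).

(9, 2)

(11, 12) + (6, 0). λ = (0 - 12)/(6 - 11) ≡ 11/18 mod 23. 18⁻¹ ≡ 9 (mod 23) since 18·9 = 162 ≡ 1, so λ ≡ 7.
  x = λ² - 11 - 6 = 49 - 17 ≡ 9; y = λ·(11 - 9) - 12 ≡ 2. → (9, 2)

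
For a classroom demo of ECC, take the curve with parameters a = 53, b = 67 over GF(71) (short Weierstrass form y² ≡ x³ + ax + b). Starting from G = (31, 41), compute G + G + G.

Repeated addition: build up to 3G.
2G: tangent at (31, 41): λ = (3·31² + 53)/(2·41) ≡ 25/11. 11⁻¹ ≡ 13 (mod 71), so λ ≡ 25·13 ≡ 41.
  x = λ² - 31 - 31 = 1681 - 62 ≡ 57; y = λ·(31 - 57) - 41 ≡ 29. → (57, 29)
3G: (57, 29) + (31, 41). λ = (41 - 29)/(31 - 57) ≡ 12/45 mod 71. 45⁻¹ ≡ 30 (mod 71), so λ ≡ 5.
  x = λ² - 57 - 31 = 25 - 88 ≡ 8; y = λ·(57 - 8) - 29 ≡ 3. → (8, 3)

(8, 3)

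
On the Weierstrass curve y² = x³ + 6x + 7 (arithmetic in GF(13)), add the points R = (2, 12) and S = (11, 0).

(9, 6)

(2, 12) + (11, 0). λ = (0 - 12)/(11 - 2) ≡ 1/9 mod 13. 9⁻¹ ≡ 3 (mod 13), so λ ≡ 3.
  x = λ² - 2 - 11 = 9 - 13 ≡ 9; y = λ·(2 - 9) - 12 ≡ 6. → (9, 6)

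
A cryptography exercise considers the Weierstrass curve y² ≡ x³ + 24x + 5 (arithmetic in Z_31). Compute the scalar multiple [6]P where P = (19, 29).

Repeated addition: build up to 6P.
2P: tangent at (19, 29): λ = (3·19² + 24)/(2·29) ≡ 22/27. 27⁻¹ ≡ 23 (mod 31), so λ ≡ 22·23 ≡ 10.
  x = λ² - 19 - 19 = 100 - 38 ≡ 0; y = λ·(19 - 0) - 29 ≡ 6. → (0, 6)
3P: (0, 6) + (19, 29). λ = (29 - 6)/(19 - 0) ≡ 23/19 mod 31. 19⁻¹ ≡ 18 (mod 31) since 19·18 = 342 ≡ 1, so λ ≡ 11.
  x = λ² - 0 - 19 = 121 - 19 ≡ 9; y = λ·(0 - 9) - 6 ≡ 19. → (9, 19)
4P: (9, 19) + (19, 29). λ = (29 - 19)/(19 - 9) ≡ 10/10 mod 31. 10⁻¹ ≡ 28 (mod 31) since 10·28 = 280 ≡ 1, so λ ≡ 1.
  x = λ² - 9 - 19 = 1 - 28 ≡ 4; y = λ·(9 - 4) - 19 ≡ 17. → (4, 17)
5P: (4, 17) + (19, 29). λ = (29 - 17)/(19 - 4) ≡ 12/15 mod 31. 15⁻¹ ≡ 29 (mod 31), so λ ≡ 7.
  x = λ² - 4 - 19 = 49 - 23 ≡ 26; y = λ·(4 - 26) - 17 ≡ 15. → (26, 15)
6P: (26, 15) + (19, 29). λ = (29 - 15)/(19 - 26) ≡ 14/24 mod 31. 24⁻¹ ≡ 22 (mod 31) since 24·22 = 528 ≡ 1, so λ ≡ 29.
  x = λ² - 26 - 19 = 841 - 45 ≡ 21; y = λ·(26 - 21) - 15 ≡ 6. → (21, 6)

(21, 6)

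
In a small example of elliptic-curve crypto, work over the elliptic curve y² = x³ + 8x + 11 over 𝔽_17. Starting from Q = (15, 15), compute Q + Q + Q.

(11, 11)

Repeated addition: build up to 3Q.
2Q: tangent at (15, 15): λ = (3·15² + 8)/(2·15) ≡ 3/13. 13⁻¹ ≡ 4 (mod 17), so λ ≡ 3·4 ≡ 12.
  x = λ² - 15 - 15 = 144 - 30 ≡ 12; y = λ·(15 - 12) - 15 ≡ 4. → (12, 4)
3Q: (12, 4) + (15, 15). λ = (15 - 4)/(15 - 12) ≡ 11/3 mod 17. 3⁻¹ ≡ 6 (mod 17), so λ ≡ 15.
  x = λ² - 12 - 15 = 225 - 27 ≡ 11; y = λ·(12 - 11) - 4 ≡ 11. → (11, 11)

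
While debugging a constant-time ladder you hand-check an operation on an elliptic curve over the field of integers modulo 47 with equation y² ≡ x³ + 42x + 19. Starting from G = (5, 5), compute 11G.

(39, 39)

Double-and-add on 11 = (1011)₂. Start with G = (5, 5) for the leading 1-bit.
double: tangent at (5, 5): λ = (3·5² + 42)/(2·5) ≡ 23/10. 10⁻¹ ≡ 33 (mod 47) since 10·33 = 330 ≡ 1, so λ ≡ 23·33 ≡ 7.
  x = λ² - 5 - 5 = 49 - 10 ≡ 39; y = λ·(5 - 39) - 5 ≡ 39. → (39, 39)
double: tangent at (39, 39): λ = (3·39² + 42)/(2·39) ≡ 46/31. 31⁻¹ ≡ 44 (mod 47) since 31·44 = 1364 ≡ 1, so λ ≡ 46·44 ≡ 3.
  x = λ² - 39 - 39 = 9 - 78 ≡ 25; y = λ·(39 - 25) - 39 ≡ 3. → (25, 3)
add G: (25, 3) + (5, 5). λ = (5 - 3)/(5 - 25) ≡ 2/27 mod 47. 27⁻¹ ≡ 7 (mod 47), so λ ≡ 14.
  x = λ² - 25 - 5 = 196 - 30 ≡ 25; y = λ·(25 - 25) - 3 ≡ 44. → (25, 44)
double: tangent at (25, 44): λ = (3·25² + 42)/(2·44) ≡ 37/41. 41⁻¹ ≡ 39 (mod 47), so λ ≡ 37·39 ≡ 33.
  x = λ² - 25 - 25 = 1089 - 50 ≡ 5; y = λ·(25 - 5) - 44 ≡ 5. → (5, 5)
add G: tangent at (5, 5): λ = (3·5² + 42)/(2·5) ≡ 23/10. 10⁻¹ ≡ 33 (mod 47) since 10·33 = 330 ≡ 1, so λ ≡ 23·33 ≡ 7.
  x = λ² - 5 - 5 = 49 - 10 ≡ 39; y = λ·(5 - 39) - 5 ≡ 39. → (39, 39)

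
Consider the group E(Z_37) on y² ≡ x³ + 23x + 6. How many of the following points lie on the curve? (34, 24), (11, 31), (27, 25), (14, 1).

3

(34, 24): 24² ≡ 21, rhs ≡ 21 → on.
(11, 31): 31² ≡ 36, rhs ≡ 36 → on.
(27, 25): 25² ≡ 33, rhs ≡ 34 → off.
(14, 1): 1² ≡ 1, rhs ≡ 1 → on.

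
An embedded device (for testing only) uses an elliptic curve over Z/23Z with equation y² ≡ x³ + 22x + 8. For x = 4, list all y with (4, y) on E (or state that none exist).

x³ + 22x + 8 = 160 ≡ 22 (mod 23).
22 is a non-residue mod 23; no y exists.

none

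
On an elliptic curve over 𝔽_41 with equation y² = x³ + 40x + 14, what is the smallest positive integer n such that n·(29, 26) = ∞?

3

2P: tangent at (29, 26): λ = (3·29² + 40)/(2·26) ≡ 21/11. 11⁻¹ ≡ 15 (mod 41), so λ ≡ 21·15 ≡ 28.
  x = λ² - 29 - 29 = 784 - 58 ≡ 29; y = λ·(29 - 29) - 26 ≡ 15. → (29, 15)
3P: (29, 15) + (29, 26): same x and y₁ ≡ -y₂, so the sum is ∞.
3P = ∞, so the order is 3.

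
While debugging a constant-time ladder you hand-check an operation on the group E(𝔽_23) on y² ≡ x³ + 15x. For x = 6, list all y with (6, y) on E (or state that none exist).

x³ + 15x + 0 = 306 ≡ 7 (mod 23).
7 is a non-residue mod 23; no y exists.

none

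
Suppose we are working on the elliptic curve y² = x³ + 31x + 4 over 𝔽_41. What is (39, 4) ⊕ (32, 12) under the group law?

(39, 4) + (32, 12). λ = (12 - 4)/(32 - 39) ≡ 8/34 mod 41. 34⁻¹ ≡ 35 (mod 41) since 34·35 = 1190 ≡ 1, so λ ≡ 34.
  x = λ² - 39 - 32 = 1156 - 71 ≡ 19; y = λ·(39 - 19) - 4 ≡ 20. → (19, 20)

(19, 20)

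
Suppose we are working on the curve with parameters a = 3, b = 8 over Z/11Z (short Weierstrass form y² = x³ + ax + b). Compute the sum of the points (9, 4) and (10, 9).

(6, 0)

(9, 4) + (10, 9). λ = (9 - 4)/(10 - 9) ≡ 5/1 mod 11. 1⁻¹ ≡ 1 (mod 11) since 1·1 = 1 ≡ 1, so λ ≡ 5.
  x = λ² - 9 - 10 = 25 - 19 ≡ 6; y = λ·(9 - 6) - 4 ≡ 0. → (6, 0)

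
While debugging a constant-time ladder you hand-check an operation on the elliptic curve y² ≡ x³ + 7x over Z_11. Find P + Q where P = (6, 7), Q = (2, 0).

(4, 2)

(6, 7) + (2, 0). λ = (0 - 7)/(2 - 6) ≡ 4/7 mod 11. 7⁻¹ ≡ 8 (mod 11) since 7·8 = 56 ≡ 1, so λ ≡ 10.
  x = λ² - 6 - 2 = 100 - 8 ≡ 4; y = λ·(6 - 4) - 7 ≡ 2. → (4, 2)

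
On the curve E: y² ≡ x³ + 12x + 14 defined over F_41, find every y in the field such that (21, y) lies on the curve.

x³ + 12x + 14 = 9527 ≡ 15 (mod 41).
15 is a non-residue mod 41; no y exists.

none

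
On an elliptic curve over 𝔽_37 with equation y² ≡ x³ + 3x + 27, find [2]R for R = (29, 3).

(27, 25)

tangent at (29, 3): λ = (3·29² + 3)/(2·3) ≡ 10/6. 6⁻¹ ≡ 31 (mod 37), so λ ≡ 10·31 ≡ 14.
  x = λ² - 29 - 29 = 196 - 58 ≡ 27; y = λ·(29 - 27) - 3 ≡ 25. → (27, 25)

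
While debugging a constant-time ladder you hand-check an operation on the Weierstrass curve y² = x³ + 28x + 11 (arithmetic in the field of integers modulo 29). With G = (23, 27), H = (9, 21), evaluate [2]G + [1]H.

(3, 21)

First 2G:
Repeated addition: build up to 2G.
2G: tangent at (23, 27): λ = (3·23² + 28)/(2·27) ≡ 20/25. 25⁻¹ ≡ 7 (mod 29), so λ ≡ 20·7 ≡ 24.
  x = λ² - 23 - 23 = 576 - 46 ≡ 8; y = λ·(23 - 8) - 27 ≡ 14. → (8, 14)
2G = (8, 14).
Finally 2G + H:
(8, 14) + (9, 21). λ = (21 - 14)/(9 - 8) ≡ 7/1 mod 29. 1⁻¹ ≡ 1 (mod 29), so λ ≡ 7.
  x = λ² - 8 - 9 = 49 - 17 ≡ 3; y = λ·(8 - 3) - 14 ≡ 21. → (3, 21)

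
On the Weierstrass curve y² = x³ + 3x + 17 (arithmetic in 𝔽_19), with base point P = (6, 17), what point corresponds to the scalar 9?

Repeated addition: build up to 9P.
2P: tangent at (6, 17): λ = (3·6² + 3)/(2·17) ≡ 16/15. 15⁻¹ ≡ 14 (mod 19), so λ ≡ 16·14 ≡ 15.
  x = λ² - 6 - 6 = 225 - 12 ≡ 4; y = λ·(6 - 4) - 17 ≡ 13. → (4, 13)
3P: (4, 13) + (6, 17). λ = (17 - 13)/(6 - 4) ≡ 4/2 mod 19. 2⁻¹ ≡ 10 (mod 19), so λ ≡ 2.
  x = λ² - 4 - 6 = 4 - 10 ≡ 13; y = λ·(4 - 13) - 13 ≡ 7. → (13, 7)
4P: (13, 7) + (6, 17). λ = (17 - 7)/(6 - 13) ≡ 10/12 mod 19. 12⁻¹ ≡ 8 (mod 19), so λ ≡ 4.
  x = λ² - 13 - 6 = 16 - 19 ≡ 16; y = λ·(13 - 16) - 7 ≡ 0. → (16, 0)
5P: (16, 0) + (6, 17). λ = (17 - 0)/(6 - 16) ≡ 17/9 mod 19. 9⁻¹ ≡ 17 (mod 19), so λ ≡ 4.
  x = λ² - 16 - 6 = 16 - 22 ≡ 13; y = λ·(16 - 13) - 0 ≡ 12. → (13, 12)
6P: (13, 12) + (6, 17). λ = (17 - 12)/(6 - 13) ≡ 5/12 mod 19. 12⁻¹ ≡ 8 (mod 19), so λ ≡ 2.
  x = λ² - 13 - 6 = 4 - 19 ≡ 4; y = λ·(13 - 4) - 12 ≡ 6. → (4, 6)
7P: (4, 6) + (6, 17). λ = (17 - 6)/(6 - 4) ≡ 11/2 mod 19. 2⁻¹ ≡ 10 (mod 19), so λ ≡ 15.
  x = λ² - 4 - 6 = 225 - 10 ≡ 6; y = λ·(4 - 6) - 6 ≡ 2. → (6, 2)
8P: (6, 2) + (6, 17): same x and y₁ ≡ -y₂, so the sum is O.
9P: O + (6, 17) = (6, 17) (identity).

(6, 17)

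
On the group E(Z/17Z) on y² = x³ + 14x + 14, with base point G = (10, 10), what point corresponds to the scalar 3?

Repeated addition: build up to 3G.
2G: tangent at (10, 10): λ = (3·10² + 14)/(2·10) ≡ 8/3. 3⁻¹ ≡ 6 (mod 17), so λ ≡ 8·6 ≡ 14.
  x = λ² - 10 - 10 = 196 - 20 ≡ 6; y = λ·(10 - 6) - 10 ≡ 12. → (6, 12)
3G: (6, 12) + (10, 10). λ = (10 - 12)/(10 - 6) ≡ 15/4 mod 17. 4⁻¹ ≡ 13 (mod 17) since 4·13 = 52 ≡ 1, so λ ≡ 8.
  x = λ² - 6 - 10 = 64 - 16 ≡ 14; y = λ·(6 - 14) - 12 ≡ 9. → (14, 9)

(14, 9)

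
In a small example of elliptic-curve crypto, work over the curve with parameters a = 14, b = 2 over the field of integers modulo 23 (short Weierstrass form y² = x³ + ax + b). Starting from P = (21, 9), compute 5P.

Repeated addition: build up to 5P.
2P: tangent at (21, 9): λ = (3·21² + 14)/(2·9) ≡ 3/18. 18⁻¹ ≡ 9 (mod 23), so λ ≡ 3·9 ≡ 4.
  x = λ² - 21 - 21 = 16 - 42 ≡ 20; y = λ·(21 - 20) - 9 ≡ 18. → (20, 18)
3P: (20, 18) + (21, 9). λ = (9 - 18)/(21 - 20) ≡ 14/1 mod 23. 1⁻¹ ≡ 1 (mod 23), so λ ≡ 14.
  x = λ² - 20 - 21 = 196 - 41 ≡ 17; y = λ·(20 - 17) - 18 ≡ 1. → (17, 1)
4P: (17, 1) + (21, 9). λ = (9 - 1)/(21 - 17) ≡ 8/4 mod 23. 4⁻¹ ≡ 6 (mod 23) since 4·6 = 24 ≡ 1, so λ ≡ 2.
  x = λ² - 17 - 21 = 4 - 38 ≡ 12; y = λ·(17 - 12) - 1 ≡ 9. → (12, 9)
5P: (12, 9) + (21, 9). λ = (9 - 9)/(21 - 12) ≡ 0/9 mod 23. 9⁻¹ ≡ 18 (mod 23), so λ ≡ 0.
  x = λ² - 12 - 21 = 0 - 33 ≡ 13; y = λ·(12 - 13) - 9 ≡ 14. → (13, 14)

(13, 14)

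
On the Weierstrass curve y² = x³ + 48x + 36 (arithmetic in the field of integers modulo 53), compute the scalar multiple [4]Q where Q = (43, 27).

(30, 11)

Double-and-add on 4 = (100)₂. Start with Q = (43, 27) for the leading 1-bit.
double: tangent at (43, 27): λ = (3·43² + 48)/(2·27) ≡ 30/1. 1⁻¹ ≡ 1 (mod 53), so λ ≡ 30·1 ≡ 30.
  x = λ² - 43 - 43 = 900 - 86 ≡ 19; y = λ·(43 - 19) - 27 ≡ 4. → (19, 4)
double: tangent at (19, 4): λ = (3·19² + 48)/(2·4) ≡ 18/8. 8⁻¹ ≡ 20 (mod 53), so λ ≡ 18·20 ≡ 42.
  x = λ² - 19 - 19 = 1764 - 38 ≡ 30; y = λ·(19 - 30) - 4 ≡ 11. → (30, 11)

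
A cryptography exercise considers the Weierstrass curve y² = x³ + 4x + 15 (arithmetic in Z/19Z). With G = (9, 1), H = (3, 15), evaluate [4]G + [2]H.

(1, 18)

First 4G:
Double-and-add on 4 = (100)₂. Start with G = (9, 1) for the leading 1-bit.
double: tangent at (9, 1): λ = (3·9² + 4)/(2·1) ≡ 0/2. 2⁻¹ ≡ 10 (mod 19) since 2·10 = 20 ≡ 1, so λ ≡ 0·10 ≡ 0.
  x = λ² - 9 - 9 = 0 - 18 ≡ 1; y = λ·(9 - 1) - 1 ≡ 18. → (1, 18)
double: tangent at (1, 18): λ = (3·1² + 4)/(2·18) ≡ 7/17. 17⁻¹ ≡ 9 (mod 19) since 17·9 = 153 ≡ 1, so λ ≡ 7·9 ≡ 6.
  x = λ² - 1 - 1 = 36 - 2 ≡ 15; y = λ·(1 - 15) - 18 ≡ 12. → (15, 12)
4G = (15, 12).
Next 2H:
Repeated addition: build up to 2H.
2H: tangent at (3, 15): λ = (3·3² + 4)/(2·15) ≡ 12/11. 11⁻¹ ≡ 7 (mod 19), so λ ≡ 12·7 ≡ 8.
  x = λ² - 3 - 3 = 64 - 6 ≡ 1; y = λ·(3 - 1) - 15 ≡ 1. → (1, 1)
2H = (1, 1).
Finally 4G + 2H:
(15, 12) + (1, 1). λ = (1 - 12)/(1 - 15) ≡ 8/5 mod 19. 5⁻¹ ≡ 4 (mod 19), so λ ≡ 13.
  x = λ² - 15 - 1 = 169 - 16 ≡ 1; y = λ·(15 - 1) - 12 ≡ 18. → (1, 18)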